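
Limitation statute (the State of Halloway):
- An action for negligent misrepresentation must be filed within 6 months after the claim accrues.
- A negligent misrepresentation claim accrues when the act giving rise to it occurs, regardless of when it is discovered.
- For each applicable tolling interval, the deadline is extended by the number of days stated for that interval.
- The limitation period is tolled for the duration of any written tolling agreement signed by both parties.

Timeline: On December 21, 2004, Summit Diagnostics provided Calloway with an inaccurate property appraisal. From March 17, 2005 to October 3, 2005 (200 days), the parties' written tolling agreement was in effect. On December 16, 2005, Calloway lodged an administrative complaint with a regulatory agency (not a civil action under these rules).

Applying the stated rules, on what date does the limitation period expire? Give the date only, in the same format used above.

The limitation period began to run on December 21, 2004.
The untolled deadline — 6 months after December 21, 2004 — is June 21, 2005.
The written tolling agreement from March 17, 2005 to October 3, 2005 tolled the period for 200 days, extending the deadline to January 7, 2006.
None of the other events listed affects the running of the period under the stated rules.

January 7, 2006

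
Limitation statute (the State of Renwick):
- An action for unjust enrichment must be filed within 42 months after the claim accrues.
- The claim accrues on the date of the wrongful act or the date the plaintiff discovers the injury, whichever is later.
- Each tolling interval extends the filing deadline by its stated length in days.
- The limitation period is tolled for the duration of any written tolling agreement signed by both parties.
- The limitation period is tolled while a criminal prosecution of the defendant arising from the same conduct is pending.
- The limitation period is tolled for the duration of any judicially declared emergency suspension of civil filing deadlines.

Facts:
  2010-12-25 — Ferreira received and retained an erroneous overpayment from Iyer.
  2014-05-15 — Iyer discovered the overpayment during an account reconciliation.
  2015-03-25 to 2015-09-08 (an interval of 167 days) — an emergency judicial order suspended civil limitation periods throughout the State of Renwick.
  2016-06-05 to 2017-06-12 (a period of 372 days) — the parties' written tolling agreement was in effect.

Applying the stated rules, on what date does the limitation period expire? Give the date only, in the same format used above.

Because discovery on 2014-05-15 post-dates the 2010-12-25 act, accrual under the later-of rule falls on 2014-05-15.
The untolled deadline — 42 months after 2014-05-15 — is 2017-11-15.
Because the emergency suspension of filing deadlines ran from 2015-03-25 to 2015-09-08, the deadline is extended by 167 days to 2018-05-01.
Because the written tolling agreement ran from 2016-06-05 to 2017-06-12, the deadline is extended by 372 days to 2019-05-08.

2019-05-08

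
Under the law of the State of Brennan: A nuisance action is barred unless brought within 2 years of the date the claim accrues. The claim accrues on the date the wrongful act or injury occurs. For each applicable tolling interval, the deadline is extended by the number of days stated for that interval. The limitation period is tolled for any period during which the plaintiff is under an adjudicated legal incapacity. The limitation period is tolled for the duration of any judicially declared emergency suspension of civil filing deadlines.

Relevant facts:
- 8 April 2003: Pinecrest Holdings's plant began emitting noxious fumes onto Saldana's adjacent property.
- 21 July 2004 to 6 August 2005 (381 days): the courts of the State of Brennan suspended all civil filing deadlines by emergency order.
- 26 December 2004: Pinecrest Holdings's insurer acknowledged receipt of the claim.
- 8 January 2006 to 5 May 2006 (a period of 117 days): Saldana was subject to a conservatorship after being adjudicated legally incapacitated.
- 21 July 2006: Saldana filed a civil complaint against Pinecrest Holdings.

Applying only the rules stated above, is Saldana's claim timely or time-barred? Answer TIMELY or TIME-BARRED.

The limitation period began to run on 8 April 2003.
The untolled deadline — 2 years after 8 April 2003 — is 8 April 2005.
The period was tolled for 381 days by the emergency suspension of filing deadlines (21 July 2004 to 6 August 2005), pushing the deadline to 24 April 2006.
Because the plaintiff's legal incapacity ran from 8 January 2006 to 5 May 2006, the deadline is extended by 117 days to 19 August 2006.
The other events in the timeline have no effect on the limitation period under the stated rules.
The 21 July 2006 filing precedes the 19 August 2006 deadline; the claim is timely.

TIMELY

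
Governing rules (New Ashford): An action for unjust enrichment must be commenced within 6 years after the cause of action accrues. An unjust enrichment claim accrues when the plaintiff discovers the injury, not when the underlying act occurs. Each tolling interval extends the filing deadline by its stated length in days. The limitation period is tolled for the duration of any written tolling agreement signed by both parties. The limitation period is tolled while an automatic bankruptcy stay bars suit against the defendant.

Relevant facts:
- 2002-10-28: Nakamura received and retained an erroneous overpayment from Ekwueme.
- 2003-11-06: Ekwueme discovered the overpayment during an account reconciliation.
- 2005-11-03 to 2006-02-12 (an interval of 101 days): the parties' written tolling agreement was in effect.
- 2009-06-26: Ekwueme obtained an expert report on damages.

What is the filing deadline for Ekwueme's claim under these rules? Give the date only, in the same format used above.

Under the discovery rule, the claim accrued on 2003-11-06, when Ekwueme discovered the injury — not on the 2002-10-28 date of the underlying act.
The untolled deadline — 6 years after 2003-11-06 — is 2009-11-06.
The written tolling agreement from 2005-11-03 to 2006-02-12 tolled the period for 101 days, extending the deadline to 2010-02-15.
The other events in the timeline have no effect on the limitation period under the stated rules.

2010-02-15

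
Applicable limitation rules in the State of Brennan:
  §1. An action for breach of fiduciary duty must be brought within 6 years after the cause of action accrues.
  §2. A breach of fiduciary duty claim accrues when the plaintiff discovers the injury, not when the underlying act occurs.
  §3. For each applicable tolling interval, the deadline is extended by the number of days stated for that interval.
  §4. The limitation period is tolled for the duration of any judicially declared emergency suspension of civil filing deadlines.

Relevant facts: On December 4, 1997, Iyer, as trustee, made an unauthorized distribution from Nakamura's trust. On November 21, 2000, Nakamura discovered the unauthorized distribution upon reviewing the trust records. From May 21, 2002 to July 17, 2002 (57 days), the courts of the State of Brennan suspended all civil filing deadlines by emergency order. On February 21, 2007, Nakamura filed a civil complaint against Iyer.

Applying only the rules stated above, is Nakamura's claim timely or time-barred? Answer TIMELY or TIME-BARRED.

Under the discovery rule, the claim accrued on November 21, 2000, when Nakamura discovered the injury — not on the December 4, 1997 date of the underlying act.
The untolled deadline — 6 years after November 21, 2000 — is November 21, 2006.
The emergency suspension of filing deadlines from May 21, 2002 to July 17, 2002 tolled the period for 57 days, extending the deadline to January 17, 2007.
The February 21, 2007 filing falls after the January 17, 2007 deadline; the claim is time-barred.

TIME-BARRED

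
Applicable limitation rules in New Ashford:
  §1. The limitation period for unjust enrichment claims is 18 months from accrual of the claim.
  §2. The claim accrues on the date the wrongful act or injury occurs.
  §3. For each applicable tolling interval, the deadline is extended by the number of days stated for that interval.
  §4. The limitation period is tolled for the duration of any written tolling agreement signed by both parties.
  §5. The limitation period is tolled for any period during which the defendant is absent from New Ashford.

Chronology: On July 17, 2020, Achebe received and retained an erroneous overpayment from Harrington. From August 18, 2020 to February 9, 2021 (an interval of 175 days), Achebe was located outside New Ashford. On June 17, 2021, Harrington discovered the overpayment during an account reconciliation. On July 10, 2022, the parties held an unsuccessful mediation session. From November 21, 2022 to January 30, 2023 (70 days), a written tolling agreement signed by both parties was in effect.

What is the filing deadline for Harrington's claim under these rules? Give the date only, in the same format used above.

July 11, 2022

Accrual is governed by the date of the act, so the period began to run on July 17, 2020; the later discovery on June 17, 2021 is irrelevant under the stated rule.
18 months from July 17, 2020 is January 17, 2022.
The defendant's absence from the jurisdiction from August 18, 2020 to February 9, 2021 tolled the period for 175 days, extending the deadline to July 11, 2022.
By the time the written tolling agreement began on November 21, 2022, the limitation period had already expired on July 11, 2022; that interval cannot revive it.
None of the other events listed affects the running of the period under the stated rules.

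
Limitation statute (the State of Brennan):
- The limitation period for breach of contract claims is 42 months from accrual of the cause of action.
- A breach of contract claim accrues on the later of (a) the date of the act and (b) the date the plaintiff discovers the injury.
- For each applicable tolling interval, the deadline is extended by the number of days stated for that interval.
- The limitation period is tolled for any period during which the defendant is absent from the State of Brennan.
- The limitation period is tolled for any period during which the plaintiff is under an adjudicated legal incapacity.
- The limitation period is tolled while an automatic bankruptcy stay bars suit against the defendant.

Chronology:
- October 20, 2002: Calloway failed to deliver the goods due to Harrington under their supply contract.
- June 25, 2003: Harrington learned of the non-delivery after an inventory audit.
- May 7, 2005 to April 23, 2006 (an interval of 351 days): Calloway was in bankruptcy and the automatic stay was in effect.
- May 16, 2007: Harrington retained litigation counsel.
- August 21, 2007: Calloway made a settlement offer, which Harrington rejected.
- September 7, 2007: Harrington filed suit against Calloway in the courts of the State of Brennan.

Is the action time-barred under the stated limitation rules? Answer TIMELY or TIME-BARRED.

The claim accrued on June 25, 2003 — the later of the October 20, 2002 act and the June 25, 2003 discovery.
Adding the 42 months base period to June 25, 2003 gives a deadline of December 25, 2006, before any tolling.
The automatic bankruptcy stay from May 7, 2005 to April 23, 2006 tolled the period for 351 days, extending the deadline to December 11, 2007.
None of the other events listed affects the running of the period under the stated rules.
Filing on September 7, 2007 beat the December 11, 2007 deadline — the action is timely.

TIMELY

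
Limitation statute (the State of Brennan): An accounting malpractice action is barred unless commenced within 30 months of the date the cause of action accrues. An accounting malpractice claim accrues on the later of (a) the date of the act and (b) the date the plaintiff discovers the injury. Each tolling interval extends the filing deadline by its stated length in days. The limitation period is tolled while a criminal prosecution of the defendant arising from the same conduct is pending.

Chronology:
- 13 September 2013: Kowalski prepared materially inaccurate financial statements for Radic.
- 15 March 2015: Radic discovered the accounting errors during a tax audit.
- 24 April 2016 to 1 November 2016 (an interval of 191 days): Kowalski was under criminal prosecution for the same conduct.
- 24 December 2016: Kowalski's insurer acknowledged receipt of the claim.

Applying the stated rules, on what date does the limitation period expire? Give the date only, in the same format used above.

25 March 2018

Because discovery on 15 March 2015 post-dates the 13 September 2013 act, accrual under the later-of rule falls on 15 March 2015.
Adding the 30 months base period to 15 March 2015 gives a deadline of 15 September 2017, before any tolling.
The pending criminal prosecution from 24 April 2016 to 1 November 2016 tolled the period for 191 days, extending the deadline to 25 March 2018.
None of the other events listed affects the running of the period under the stated rules.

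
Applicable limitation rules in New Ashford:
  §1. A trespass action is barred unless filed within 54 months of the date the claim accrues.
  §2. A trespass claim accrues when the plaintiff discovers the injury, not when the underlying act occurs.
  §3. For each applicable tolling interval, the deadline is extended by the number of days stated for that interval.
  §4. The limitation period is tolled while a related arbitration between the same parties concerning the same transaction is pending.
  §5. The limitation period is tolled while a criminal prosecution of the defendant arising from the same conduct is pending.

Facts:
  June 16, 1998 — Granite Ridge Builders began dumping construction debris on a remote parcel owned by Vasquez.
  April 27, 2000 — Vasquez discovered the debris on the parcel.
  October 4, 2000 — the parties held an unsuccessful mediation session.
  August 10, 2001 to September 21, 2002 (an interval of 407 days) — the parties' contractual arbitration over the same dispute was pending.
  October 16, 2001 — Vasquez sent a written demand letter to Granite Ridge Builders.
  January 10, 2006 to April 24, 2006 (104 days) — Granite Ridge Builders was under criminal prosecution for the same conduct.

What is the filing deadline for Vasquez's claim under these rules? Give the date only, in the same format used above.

Under the discovery rule, the claim accrued on April 27, 2000, when Vasquez discovered the injury — not on the June 16, 1998 date of the underlying act.
54 months from April 27, 2000 is October 27, 2004.
Because the pending related arbitration ran from August 10, 2001 to September 21, 2002, the deadline is extended by 407 days to December 8, 2005.
The pending criminal prosecution from January 10, 2006 to April 24, 2006 began after the period had already run on December 8, 2005, so it has no tolling effect.
Nothing else in the chronology tolls or restarts the period.

December 8, 2005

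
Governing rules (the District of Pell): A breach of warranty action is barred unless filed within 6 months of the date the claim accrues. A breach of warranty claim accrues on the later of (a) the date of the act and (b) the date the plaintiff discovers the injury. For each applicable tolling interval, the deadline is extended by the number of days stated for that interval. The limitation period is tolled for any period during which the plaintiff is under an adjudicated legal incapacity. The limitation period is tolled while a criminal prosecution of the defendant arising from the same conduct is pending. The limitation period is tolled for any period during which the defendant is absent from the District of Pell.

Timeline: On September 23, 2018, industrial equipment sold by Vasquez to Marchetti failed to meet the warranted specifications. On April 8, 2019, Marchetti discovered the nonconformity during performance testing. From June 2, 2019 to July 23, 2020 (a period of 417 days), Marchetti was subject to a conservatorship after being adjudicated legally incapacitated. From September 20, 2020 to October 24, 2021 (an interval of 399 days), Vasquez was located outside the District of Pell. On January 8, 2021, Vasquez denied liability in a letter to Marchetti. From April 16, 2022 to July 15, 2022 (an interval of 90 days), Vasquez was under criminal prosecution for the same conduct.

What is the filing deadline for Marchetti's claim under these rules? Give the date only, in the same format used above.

Taking the later of the act (September 23, 2018) and discovery (April 8, 2019), the claim accrued on April 8, 2019.
6 months from April 8, 2019 is October 8, 2019.
Because the plaintiff's legal incapacity ran from June 2, 2019 to July 23, 2020, the deadline is extended by 417 days to November 28, 2020.
The defendant's absence from the jurisdiction from September 20, 2020 to October 24, 2021 tolled the period for 399 days, extending the deadline to January 1, 2022.
By the time the pending criminal prosecution began on April 16, 2022, the limitation period had already expired on January 1, 2022; that interval cannot revive it.
The other events in the timeline have no effect on the limitation period under the stated rules.

January 1, 2022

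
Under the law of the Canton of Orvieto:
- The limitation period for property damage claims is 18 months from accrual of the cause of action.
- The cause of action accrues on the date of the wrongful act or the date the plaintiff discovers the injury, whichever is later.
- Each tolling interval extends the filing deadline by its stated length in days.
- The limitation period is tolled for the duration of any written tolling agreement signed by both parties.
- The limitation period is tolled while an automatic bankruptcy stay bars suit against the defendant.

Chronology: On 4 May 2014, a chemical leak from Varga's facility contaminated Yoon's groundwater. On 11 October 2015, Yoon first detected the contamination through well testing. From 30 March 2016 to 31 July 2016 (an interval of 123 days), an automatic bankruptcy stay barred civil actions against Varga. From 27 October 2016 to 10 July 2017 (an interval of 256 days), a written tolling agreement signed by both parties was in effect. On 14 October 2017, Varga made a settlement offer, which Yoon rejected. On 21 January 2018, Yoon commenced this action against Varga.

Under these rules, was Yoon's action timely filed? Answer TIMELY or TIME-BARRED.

TIMELY

Because discovery on 11 October 2015 post-dates the 4 May 2014 act, accrual under the later-of rule falls on 11 October 2015.
18 months from 11 October 2015 is 11 April 2017.
The automatic bankruptcy stay from 30 March 2016 to 31 July 2016 tolled the period for 123 days, extending the deadline to 12 August 2017.
The period was tolled for 256 days by the written tolling agreement (27 October 2016 to 10 July 2017), pushing the deadline to 25 April 2018.
Nothing else in the chronology tolls or restarts the period.
Yoon filed on 21 January 2018, before the 25 April 2018 deadline, so the action is timely.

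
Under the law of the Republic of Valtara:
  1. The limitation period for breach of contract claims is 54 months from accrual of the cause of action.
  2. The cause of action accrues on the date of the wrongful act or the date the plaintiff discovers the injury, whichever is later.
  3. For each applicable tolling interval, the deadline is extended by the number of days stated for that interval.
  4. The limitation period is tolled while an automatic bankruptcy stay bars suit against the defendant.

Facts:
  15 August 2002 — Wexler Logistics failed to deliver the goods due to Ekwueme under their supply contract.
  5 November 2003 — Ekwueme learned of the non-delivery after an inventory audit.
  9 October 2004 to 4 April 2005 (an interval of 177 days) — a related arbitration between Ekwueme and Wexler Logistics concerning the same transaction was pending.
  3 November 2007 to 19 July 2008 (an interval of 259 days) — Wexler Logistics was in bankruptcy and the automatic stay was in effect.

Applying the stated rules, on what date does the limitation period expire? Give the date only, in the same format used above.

19 January 2009

Because discovery on 5 November 2003 post-dates the 15 August 2002 act, accrual under the later-of rule falls on 5 November 2003.
54 months from 5 November 2003 is 5 May 2008.
The automatic bankruptcy stay from 3 November 2007 to 19 July 2008 tolled the period for 259 days, extending the deadline to 19 January 2009.
Although a pending arbitration ran from 9 October 2004 to 4 April 2005, the stated rules do not make that a tolling event, so it is disregarded.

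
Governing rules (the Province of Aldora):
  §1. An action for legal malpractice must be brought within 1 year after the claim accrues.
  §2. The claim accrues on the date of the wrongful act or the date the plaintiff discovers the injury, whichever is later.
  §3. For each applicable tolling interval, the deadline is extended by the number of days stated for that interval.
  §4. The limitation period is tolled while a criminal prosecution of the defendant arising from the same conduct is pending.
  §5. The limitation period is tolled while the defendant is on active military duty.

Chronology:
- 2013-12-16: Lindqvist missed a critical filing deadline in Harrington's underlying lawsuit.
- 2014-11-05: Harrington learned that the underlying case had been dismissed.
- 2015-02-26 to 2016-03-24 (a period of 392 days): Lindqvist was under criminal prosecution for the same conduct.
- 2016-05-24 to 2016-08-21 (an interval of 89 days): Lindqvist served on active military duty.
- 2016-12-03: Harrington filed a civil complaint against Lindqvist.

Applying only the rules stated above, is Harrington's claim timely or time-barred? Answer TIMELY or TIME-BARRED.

The claim accrued on 2014-11-05 — the later of the 2013-12-16 act and the 2014-11-05 discovery.
1 year from 2014-11-05 is 2015-11-05.
The pending criminal prosecution from 2015-02-26 to 2016-03-24 tolled the period for 392 days, extending the deadline to 2016-12-01.
The defendant's active military service from 2016-05-24 to 2016-08-21 tolled the period for 89 days, extending the deadline to 2017-02-28.
The 2016-12-03 filing precedes the 2017-02-28 deadline; the claim is timely.

TIMELY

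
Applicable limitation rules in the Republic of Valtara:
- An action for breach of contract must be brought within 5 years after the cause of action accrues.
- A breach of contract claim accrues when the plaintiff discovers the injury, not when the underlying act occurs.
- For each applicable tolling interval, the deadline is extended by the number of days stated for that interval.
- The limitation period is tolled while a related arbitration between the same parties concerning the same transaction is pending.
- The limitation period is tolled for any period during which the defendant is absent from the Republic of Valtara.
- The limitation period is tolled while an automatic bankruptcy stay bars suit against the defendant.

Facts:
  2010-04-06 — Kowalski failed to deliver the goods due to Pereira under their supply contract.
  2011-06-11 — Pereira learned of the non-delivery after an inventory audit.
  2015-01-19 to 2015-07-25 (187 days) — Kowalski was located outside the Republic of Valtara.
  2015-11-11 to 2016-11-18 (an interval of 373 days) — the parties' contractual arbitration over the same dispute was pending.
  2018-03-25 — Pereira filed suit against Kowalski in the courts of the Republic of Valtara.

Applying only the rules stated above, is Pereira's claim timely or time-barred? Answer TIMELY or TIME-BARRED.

The claim did not accrue until Pereira discovered the injury on 2011-06-11; the 2010-04-06 act date does not start the clock under the stated rule.
The untolled deadline — 5 years after 2011-06-11 — is 2016-06-11.
The defendant's absence from the jurisdiction from 2015-01-19 to 2015-07-25 tolled the period for 187 days, extending the deadline to 2016-12-15.
The period was tolled for 373 days by the pending related arbitration (2015-11-11 to 2016-11-18), pushing the deadline to 2017-12-23.
The 2018-03-25 filing falls after the 2017-12-23 deadline; the claim is time-barred.

TIME-BARRED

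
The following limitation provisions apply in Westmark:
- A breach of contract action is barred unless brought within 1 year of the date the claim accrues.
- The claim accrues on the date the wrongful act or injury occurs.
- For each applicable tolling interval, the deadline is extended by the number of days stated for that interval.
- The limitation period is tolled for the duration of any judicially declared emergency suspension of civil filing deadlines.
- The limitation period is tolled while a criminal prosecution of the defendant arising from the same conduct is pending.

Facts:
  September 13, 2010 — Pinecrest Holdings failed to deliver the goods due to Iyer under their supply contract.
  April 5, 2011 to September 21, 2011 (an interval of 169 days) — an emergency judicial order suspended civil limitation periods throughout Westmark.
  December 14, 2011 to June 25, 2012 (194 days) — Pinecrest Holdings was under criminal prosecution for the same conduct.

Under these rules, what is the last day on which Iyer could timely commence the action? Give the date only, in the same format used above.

The limitation period began to run on September 13, 2010.
The untolled deadline — 1 year after September 13, 2010 — is September 13, 2011.
Because the emergency suspension of filing deadlines ran from April 5, 2011 to September 21, 2011, the deadline is extended by 169 days to February 29, 2012.
Because the pending criminal prosecution ran from December 14, 2011 to June 25, 2012, the deadline is extended by 194 days to September 10, 2012.

September 10, 2012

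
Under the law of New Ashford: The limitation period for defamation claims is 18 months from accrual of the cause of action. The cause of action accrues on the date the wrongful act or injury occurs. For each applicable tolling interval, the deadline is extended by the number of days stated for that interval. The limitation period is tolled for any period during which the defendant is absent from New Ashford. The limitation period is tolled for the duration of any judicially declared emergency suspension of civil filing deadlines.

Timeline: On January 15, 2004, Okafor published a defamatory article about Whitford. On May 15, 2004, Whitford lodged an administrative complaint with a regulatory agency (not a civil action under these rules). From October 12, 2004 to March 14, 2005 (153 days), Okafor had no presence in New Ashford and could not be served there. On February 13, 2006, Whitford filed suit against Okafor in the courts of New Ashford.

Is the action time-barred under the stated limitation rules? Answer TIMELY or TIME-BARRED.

The limitation period began to run on January 15, 2004.
The untolled deadline — 18 months after January 15, 2004 — is July 15, 2005.
Because the defendant's absence from the jurisdiction ran from October 12, 2004 to March 14, 2005, the deadline is extended by 153 days to December 15, 2005.
The other events in the timeline have no effect on the limitation period under the stated rules.
Filing on February 13, 2006 missed the December 15, 2005 deadline — the action is time-barred.

TIME-BARRED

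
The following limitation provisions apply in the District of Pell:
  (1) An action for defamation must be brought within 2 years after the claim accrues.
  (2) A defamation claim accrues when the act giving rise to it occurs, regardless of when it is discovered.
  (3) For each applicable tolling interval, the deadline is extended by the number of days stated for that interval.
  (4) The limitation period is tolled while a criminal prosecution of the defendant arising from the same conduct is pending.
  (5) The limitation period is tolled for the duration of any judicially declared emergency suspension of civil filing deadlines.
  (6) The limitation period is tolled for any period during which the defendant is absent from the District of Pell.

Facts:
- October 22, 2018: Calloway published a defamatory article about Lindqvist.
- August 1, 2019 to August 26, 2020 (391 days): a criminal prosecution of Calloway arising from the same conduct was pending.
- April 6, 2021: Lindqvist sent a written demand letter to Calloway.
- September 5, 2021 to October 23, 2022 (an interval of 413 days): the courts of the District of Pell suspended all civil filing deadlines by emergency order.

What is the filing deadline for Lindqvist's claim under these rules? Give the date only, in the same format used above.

January 4, 2023

The claim accrued on October 22, 2018, when the wrongful act occurred.
Adding the 2 years base period to October 22, 2018 gives a deadline of October 22, 2020, before any tolling.
The period was tolled for 391 days by the pending criminal prosecution (August 1, 2019 to August 26, 2020), pushing the deadline to November 17, 2021.
The emergency suspension of filing deadlines from September 5, 2021 to October 23, 2022 tolled the period for 413 days, extending the deadline to January 4, 2023.
None of the other events listed affects the running of the period under the stated rules.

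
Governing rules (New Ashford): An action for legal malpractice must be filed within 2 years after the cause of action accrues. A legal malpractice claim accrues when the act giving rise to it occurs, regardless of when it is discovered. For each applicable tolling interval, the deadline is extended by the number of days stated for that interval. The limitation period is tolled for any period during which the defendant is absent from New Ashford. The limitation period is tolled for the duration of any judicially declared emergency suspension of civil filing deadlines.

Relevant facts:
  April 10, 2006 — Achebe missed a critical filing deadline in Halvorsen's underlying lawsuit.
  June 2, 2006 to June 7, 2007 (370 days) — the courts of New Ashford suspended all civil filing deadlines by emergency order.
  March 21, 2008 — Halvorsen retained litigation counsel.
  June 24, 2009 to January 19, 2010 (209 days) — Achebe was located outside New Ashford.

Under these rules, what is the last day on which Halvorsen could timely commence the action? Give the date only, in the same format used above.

The cause of action accrued on April 10, 2006, the date of the act.
2 years from April 10, 2006 is April 10, 2008.
The emergency suspension of filing deadlines from June 2, 2006 to June 7, 2007 tolled the period for 370 days, extending the deadline to April 15, 2009.
The defendant's absence from the jurisdiction from June 24, 2009 to January 19, 2010 began after the period had already run on April 15, 2009, so it has no tolling effect.
Nothing else in the chronology tolls or restarts the period.

April 15, 2009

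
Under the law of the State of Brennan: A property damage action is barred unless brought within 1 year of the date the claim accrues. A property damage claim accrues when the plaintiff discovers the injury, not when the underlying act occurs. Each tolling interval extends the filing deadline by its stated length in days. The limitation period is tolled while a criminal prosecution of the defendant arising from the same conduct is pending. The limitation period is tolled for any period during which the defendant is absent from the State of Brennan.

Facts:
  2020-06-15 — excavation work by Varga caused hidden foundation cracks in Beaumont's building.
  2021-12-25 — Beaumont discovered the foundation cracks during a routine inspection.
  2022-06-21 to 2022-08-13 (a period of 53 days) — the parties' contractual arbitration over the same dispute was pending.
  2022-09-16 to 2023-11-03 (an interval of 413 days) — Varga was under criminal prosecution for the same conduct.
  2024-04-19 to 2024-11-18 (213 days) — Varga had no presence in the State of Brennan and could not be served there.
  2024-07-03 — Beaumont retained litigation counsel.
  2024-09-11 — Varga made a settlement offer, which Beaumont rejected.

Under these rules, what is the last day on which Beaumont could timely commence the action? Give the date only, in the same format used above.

2024-02-11

Under the discovery rule, the claim accrued on 2021-12-25, when Beaumont discovered the injury — not on the 2020-06-15 date of the underlying act.
1 year from 2021-12-25 is 2022-12-25.
The period was tolled for 413 days by the pending criminal prosecution (2022-09-16 to 2023-11-03), pushing the deadline to 2024-02-11.
By the time the defendant's absence from the jurisdiction began on 2024-04-19, the limitation period had already expired on 2024-02-11; that interval cannot revive it.
No stated provision tolls the period for a pending arbitration, so the interval from 2022-06-21 to 2022-08-13 has no effect on the deadline.
None of the other events listed affects the running of the period under the stated rules.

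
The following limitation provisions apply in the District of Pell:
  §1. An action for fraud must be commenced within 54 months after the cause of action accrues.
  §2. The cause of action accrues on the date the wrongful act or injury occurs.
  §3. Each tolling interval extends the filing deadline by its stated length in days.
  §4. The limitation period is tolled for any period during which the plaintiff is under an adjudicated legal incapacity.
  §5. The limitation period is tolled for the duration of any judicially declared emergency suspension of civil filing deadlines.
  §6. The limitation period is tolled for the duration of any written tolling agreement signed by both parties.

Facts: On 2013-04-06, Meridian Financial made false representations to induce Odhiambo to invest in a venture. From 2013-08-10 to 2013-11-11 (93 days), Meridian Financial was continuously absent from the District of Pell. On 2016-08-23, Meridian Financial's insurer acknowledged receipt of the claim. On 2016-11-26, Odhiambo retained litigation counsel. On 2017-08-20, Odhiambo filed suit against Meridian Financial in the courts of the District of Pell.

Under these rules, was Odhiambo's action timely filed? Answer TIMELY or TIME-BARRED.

The limitation period began to run on 2013-04-06.
Adding the 54 months base period to 2013-04-06 gives a deadline of 2017-10-06, before any tolling.
The defendant's absence from the jurisdiction from 2013-08-10 to 2013-11-11 does not toll the period, because no stated rule makes the defendant's absence a tolling event.
None of the other events listed affects the running of the period under the stated rules.
The 2017-08-20 filing precedes the 2017-10-06 deadline; the claim is timely.

TIMELY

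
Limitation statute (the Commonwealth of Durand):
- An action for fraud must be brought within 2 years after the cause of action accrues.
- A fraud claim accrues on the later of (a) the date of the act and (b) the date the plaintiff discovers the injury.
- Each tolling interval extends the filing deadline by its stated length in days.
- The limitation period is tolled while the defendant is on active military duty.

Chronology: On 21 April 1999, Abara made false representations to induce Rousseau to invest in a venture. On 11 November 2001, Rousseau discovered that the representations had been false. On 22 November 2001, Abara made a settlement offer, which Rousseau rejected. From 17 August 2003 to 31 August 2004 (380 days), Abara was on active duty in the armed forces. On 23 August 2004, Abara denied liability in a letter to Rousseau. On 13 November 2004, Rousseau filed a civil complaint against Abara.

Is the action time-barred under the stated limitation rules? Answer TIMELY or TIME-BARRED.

The claim accrued on 11 November 2001 — the later of the 21 April 1999 act and the 11 November 2001 discovery.
The untolled deadline — 2 years after 11 November 2001 — is 11 November 2003.
The period was tolled for 380 days by the defendant's active military service (17 August 2003 to 31 August 2004), pushing the deadline to 25 November 2004.
The other events in the timeline have no effect on the limitation period under the stated rules.
Filing on 13 November 2004 beat the 25 November 2004 deadline — the action is timely.

TIMELY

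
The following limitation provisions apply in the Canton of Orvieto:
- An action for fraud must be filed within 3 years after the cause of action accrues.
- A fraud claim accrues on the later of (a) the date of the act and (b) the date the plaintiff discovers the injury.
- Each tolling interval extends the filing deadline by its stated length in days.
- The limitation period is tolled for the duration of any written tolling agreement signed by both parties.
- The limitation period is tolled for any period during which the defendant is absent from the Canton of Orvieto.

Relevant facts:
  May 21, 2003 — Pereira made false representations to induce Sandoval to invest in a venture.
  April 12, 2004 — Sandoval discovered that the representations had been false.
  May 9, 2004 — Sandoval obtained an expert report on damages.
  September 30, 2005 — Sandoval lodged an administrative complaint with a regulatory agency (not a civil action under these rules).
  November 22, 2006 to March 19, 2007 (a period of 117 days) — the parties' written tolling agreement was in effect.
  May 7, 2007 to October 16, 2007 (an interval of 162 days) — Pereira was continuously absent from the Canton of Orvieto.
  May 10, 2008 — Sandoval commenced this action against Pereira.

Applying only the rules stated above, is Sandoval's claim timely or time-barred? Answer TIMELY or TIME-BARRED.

Because discovery on April 12, 2004 post-dates the May 21, 2003 act, accrual under the later-of rule falls on April 12, 2004.
3 years from April 12, 2004 is April 12, 2007.
Because the written tolling agreement ran from November 22, 2006 to March 19, 2007, the deadline is extended by 117 days to August 7, 2007.
The defendant's absence from the jurisdiction from May 7, 2007 to October 16, 2007 tolled the period for 162 days, extending the deadline to January 16, 2008.
Nothing else in the chronology tolls or restarts the period.
Filing on May 10, 2008 missed the January 16, 2008 deadline — the action is time-barred.

TIME-BARRED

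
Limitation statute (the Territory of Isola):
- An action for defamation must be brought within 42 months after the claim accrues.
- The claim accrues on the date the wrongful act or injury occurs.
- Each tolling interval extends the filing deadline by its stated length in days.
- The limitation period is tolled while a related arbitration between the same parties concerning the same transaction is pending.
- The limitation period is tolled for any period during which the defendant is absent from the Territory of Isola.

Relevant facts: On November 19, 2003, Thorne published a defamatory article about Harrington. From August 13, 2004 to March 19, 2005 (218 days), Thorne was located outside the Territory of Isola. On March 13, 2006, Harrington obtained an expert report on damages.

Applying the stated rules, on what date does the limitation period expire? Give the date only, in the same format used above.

December 23, 2007

The limitation period began to run on November 19, 2003.
42 months from November 19, 2003 is May 19, 2007.
The period was tolled for 218 days by the defendant's absence from the jurisdiction (August 13, 2004 to March 19, 2005), pushing the deadline to December 23, 2007.
Nothing else in the chronology tolls or restarts the period.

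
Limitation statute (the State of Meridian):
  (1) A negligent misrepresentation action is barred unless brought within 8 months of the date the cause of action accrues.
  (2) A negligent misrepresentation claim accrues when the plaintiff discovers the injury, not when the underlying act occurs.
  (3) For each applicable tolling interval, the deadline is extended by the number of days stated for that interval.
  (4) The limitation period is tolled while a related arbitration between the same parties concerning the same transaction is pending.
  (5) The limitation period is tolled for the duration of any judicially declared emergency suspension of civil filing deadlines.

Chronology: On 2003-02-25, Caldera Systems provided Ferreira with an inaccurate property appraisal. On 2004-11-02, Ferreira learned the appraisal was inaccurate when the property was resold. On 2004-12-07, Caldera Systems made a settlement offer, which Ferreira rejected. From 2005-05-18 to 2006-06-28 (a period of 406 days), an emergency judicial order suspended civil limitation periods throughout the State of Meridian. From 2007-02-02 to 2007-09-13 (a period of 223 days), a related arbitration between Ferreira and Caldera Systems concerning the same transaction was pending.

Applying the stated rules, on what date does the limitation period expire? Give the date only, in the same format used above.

The claim did not accrue until Ferreira discovered the injury on 2004-11-02; the 2003-02-25 act date does not start the clock under the stated rule.
The untolled deadline — 8 months after 2004-11-02 — is 2005-07-02.
The period was tolled for 406 days by the emergency suspension of filing deadlines (2005-05-18 to 2006-06-28), pushing the deadline to 2006-08-12.
The pending related arbitration starting 2007-02-02 came too late — the period had run on 2006-08-12 — and so does not extend the deadline.
The other events in the timeline have no effect on the limitation period under the stated rules.

2006-08-12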